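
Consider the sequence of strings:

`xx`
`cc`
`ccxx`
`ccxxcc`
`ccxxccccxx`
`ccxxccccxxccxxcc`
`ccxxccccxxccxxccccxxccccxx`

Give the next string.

Each term (from the third on) is the previous term followed by the one before it: term 3 = cc·xx = ccxx.
The next term joins ccxxccccxxccxxccccxxccccxx and ccxxccccxxccxxcc.

ccxxccccxxccxxccccxxccccxxccxxccccxxccxxcc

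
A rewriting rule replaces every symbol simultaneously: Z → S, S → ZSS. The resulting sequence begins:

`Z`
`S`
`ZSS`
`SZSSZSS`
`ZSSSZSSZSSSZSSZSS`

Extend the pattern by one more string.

Rewriting the 17 symbols of ZSSSZSSZSSSZSSZSS one by one yields S ZSS ZSS ZSS S ZSS ZSS S ZSS ZSS ZSS S ZSS ZSS S ZSS ZSS; concatenated:

SZSSZSSZSSSZSSZSSSZSSZSSZSSSZSSZSSSZSSZSS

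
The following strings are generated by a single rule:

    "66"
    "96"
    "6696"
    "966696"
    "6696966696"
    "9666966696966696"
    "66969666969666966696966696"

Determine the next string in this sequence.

From term 3 onward, concatenate the second-to-last term with the last: 66·96 = 6696, 96·6696 = 966696, …
Continuing: 9666966696966696 · 66969666969666966696966696 gives term 8.

966696669696669666969666969666966696966696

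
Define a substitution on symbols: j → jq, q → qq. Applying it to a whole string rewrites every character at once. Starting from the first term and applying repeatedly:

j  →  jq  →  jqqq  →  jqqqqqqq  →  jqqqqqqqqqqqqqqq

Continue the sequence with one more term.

jqqqqqqqqqqqqqqqqqqqqqqqqqqqqqqq

φ(jqqqqqqqqqqqqqqq) expands symbol-by-symbol to jq qq qq qq qq qq qq qq qq qq qq qq qq qq qq qq; joining the 16 pieces gives the next term.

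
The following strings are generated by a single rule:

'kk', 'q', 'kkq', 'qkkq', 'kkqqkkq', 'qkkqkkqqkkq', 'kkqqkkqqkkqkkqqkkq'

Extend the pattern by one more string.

Each term (from the third on) is the two preceding terms concatenated in order: term 3 = kk·q = kkq.
So term 8 is qkkqkkqqkkq·kkqqkkqqkkqkkqqkkq.

qkkqkkqqkkqkkqqkkqqkkqkkqqkkq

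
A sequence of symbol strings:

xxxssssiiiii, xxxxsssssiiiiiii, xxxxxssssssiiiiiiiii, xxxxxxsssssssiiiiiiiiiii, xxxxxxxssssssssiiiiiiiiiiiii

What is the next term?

Reading off run lengths: x runs 3, 4, 5, 6, 7; s runs 4, 5, 6, 7, 8; i runs 5, 7, 9, 11, 13 — each is linear in n, where the shown terms are n = 3, 4, 5, 6, 7.
At n = 8 the blocks have lengths 8, 9, 15.

xxxxxxxxsssssssssiiiiiiiiiiiiiii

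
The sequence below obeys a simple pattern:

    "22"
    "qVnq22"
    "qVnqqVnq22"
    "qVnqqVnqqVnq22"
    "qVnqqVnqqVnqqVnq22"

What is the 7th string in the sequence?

qVnqqVnqqVnqqVnqqVnqqVnq22

Each term is the previous one with qVnq prepended.
From qVnqqVnqqVnqqVnq22, 2 further steps: qVnqqVnqqVnqqVnq22 → qVnqqVnqqVnqqVnqqVnq22 → (answer).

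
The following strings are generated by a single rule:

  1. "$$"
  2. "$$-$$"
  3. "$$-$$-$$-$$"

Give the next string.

$$-$$-$$-$$-$$-$$-$$-$$

Each string is two copies of the previous one joined by '-'.
So the next term is two copies of $$-$$-$$-$$ with '-' between the halves.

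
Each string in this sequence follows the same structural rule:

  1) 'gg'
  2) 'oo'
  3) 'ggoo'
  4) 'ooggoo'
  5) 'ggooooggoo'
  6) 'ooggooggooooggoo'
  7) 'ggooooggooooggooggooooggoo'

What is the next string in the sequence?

ooggooggooooggooggooooggooooggooggooooggoo

Each term (from the third on) is the two preceding terms concatenated in order: term 3 = gg·oo = ggoo.
The next term joins ooggooggooooggoo and ggooooggooooggooggooooggoo.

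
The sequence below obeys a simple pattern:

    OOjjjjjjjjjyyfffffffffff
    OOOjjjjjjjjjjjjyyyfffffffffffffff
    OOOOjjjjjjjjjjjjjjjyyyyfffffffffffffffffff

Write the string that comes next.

Reading off run lengths: O runs 2, 3, 4; j runs 9, 12, 15; y runs 2, 3, 4; f runs 11, 15, 19 — each is linear in n, where the shown terms are n = 2, 3, 4.
For the next term, n = 5, so the run lengths are 5, 18, 5, 23.

OOOOOjjjjjjjjjjjjjjjjjjyyyyyfffffffffffffffffffffff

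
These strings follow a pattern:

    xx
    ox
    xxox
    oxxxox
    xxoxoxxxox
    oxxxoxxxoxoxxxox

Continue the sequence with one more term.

xxoxoxxxoxoxxxoxxxoxoxxxox

Each term (from the third on) is the two preceding terms concatenated in order: term 3 = xx·ox = xxox.
So term 7 is xxoxoxxxox·oxxxoxxxoxoxxxox.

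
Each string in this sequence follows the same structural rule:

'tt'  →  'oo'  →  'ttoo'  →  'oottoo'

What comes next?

ttoooottoo

From term 3 onward, concatenate the second-to-last term with the last: tt·oo = ttoo, oo·ttoo = oottoo, …
Continuing: ttoo · oottoo gives term 5.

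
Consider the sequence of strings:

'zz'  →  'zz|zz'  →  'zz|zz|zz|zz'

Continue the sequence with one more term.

zz|zz|zz|zz|zz|zz|zz|zz

s(k+1) = s(k)·|·s(k) — each term doubles the last with '|' between the halves.
One more doubling of zz|zz|zz|zz gives the answer.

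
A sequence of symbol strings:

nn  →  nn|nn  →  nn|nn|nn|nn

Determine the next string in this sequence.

s(k+1) = s(k)·|·s(k) — each term doubles the last with '|' between the halves.
Doubling nn|nn|nn|nn with '|' between the halves:

nn|nn|nn|nn|nn|nn|nn|nn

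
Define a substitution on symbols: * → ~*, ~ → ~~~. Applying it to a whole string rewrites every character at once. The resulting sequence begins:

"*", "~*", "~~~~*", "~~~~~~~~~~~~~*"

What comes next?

Rewriting the 14 symbols of ~~~~~~~~~~~~~* one by one yields ~~~ ~~~ ~~~ ~~~ ~~~ ~~~ ~~~ ~~~ ~~~ ~~~ ~~~ ~~~ ~~~ ~*; concatenated:

~~~~~~~~~~~~~~~~~~~~~~~~~~~~~~~~~~~~~~~~*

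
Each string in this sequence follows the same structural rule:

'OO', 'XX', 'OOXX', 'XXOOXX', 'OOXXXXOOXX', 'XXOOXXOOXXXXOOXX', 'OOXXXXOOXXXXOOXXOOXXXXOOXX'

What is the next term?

Each term (from the third on) is the two preceding terms concatenated in order: term 3 = OO·XX = OOXX.
Continuing: XXOOXXOOXXXXOOXX · OOXXXXOOXXXXOOXXOOXXXXOOXX gives term 8.

XXOOXXOOXXXXOOXXOOXXXXOOXXXXOOXXOOXXXXOOXX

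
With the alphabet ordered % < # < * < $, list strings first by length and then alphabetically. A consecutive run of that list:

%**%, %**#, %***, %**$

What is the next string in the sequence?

The successor of %**$ increments the rightmost position that isn't already $ and resets every position after it to %.

%*$%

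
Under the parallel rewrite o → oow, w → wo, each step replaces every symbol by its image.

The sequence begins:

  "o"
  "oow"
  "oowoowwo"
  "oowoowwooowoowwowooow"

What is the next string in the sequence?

Applying the rule to each of the 21 symbols of oowoowwooowoowwowooow gives the pieces oow oow wo oow oow wo wo oow oow oow wo oow oow wo wo oow wo oow oow oow wo, which concatenate to the answer.

oowoowwooowoowwowooowoowoowwooowoowwowooowwooowoowoowwo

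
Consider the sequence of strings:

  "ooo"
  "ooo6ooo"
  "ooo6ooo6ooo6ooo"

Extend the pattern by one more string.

s(k+1) = s(k)·6·s(k) — each term doubles the last with '6' between the halves.
So the next term is two copies of ooo6ooo6ooo6ooo with '6' between the halves.

ooo6ooo6ooo6ooo6ooo6ooo6ooo6ooo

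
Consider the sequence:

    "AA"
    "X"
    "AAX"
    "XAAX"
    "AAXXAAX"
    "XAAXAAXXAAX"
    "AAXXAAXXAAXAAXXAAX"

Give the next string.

From term 3 onward, concatenate the second-to-last term with the last: AA·X = AAX, X·AAX = XAAX, …
So term 8 is XAAXAAXXAAX·AAXXAAXXAAXAAXXAAX.

XAAXAAXXAAXAAXXAAXXAAXAAXXAAX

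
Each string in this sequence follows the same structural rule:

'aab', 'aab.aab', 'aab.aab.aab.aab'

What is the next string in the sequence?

aab.aab.aab.aab.aab.aab.aab.aab

Each string is two copies of the previous one joined by '.'.
So the next term is two copies of aab.aab.aab.aab with '.' between the halves.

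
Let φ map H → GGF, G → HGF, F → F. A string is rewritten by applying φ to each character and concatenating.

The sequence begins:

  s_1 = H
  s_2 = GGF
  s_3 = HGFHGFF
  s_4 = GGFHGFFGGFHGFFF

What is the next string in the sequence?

Replace each of the 15 characters of GGFHGFFGGFHGFFF in place — HGF HGF F GGF HGF F F HGF HGF F GGF HGF F F F — and concatenate.

HGFHGFFGGFHGFFFHGFHGFFGGFHGFFFF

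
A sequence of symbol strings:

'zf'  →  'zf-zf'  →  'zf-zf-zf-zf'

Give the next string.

zf-zf-zf-zf-zf-zf-zf-zf

Every step duplicates the string with '-' between the halves.
One more doubling of zf-zf-zf-zf gives the answer.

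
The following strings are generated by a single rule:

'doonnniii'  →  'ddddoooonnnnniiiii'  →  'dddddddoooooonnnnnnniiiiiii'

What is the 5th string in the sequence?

Each string has the form d^{3n-2} o^{2n} n^{2n+1} i^{2n+1} (n = 1, 2, …).
Setting n = 5 gives 13, 10, 11, 11 characters in each block.

dddddddddddddoooooooooonnnnnnnnnnniiiiiiiiiii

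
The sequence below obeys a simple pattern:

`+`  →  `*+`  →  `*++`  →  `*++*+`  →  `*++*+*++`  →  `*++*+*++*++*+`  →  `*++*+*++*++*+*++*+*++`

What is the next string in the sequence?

Each term (from the third on) is the previous term followed by the one before it: term 3 = *+·+ = *++.
So term 8 is *++*+*++*++*+*++*+*++·*++*+*++*++*+.

*++*+*++*++*+*++*+*++*++*+*++*++*+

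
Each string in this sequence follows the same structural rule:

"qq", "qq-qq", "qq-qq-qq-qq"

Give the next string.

qq-qq-qq-qq-qq-qq-qq-qq

Each string is two copies of the previous one joined by '-'.
One more doubling of qq-qq-qq-qq gives the answer.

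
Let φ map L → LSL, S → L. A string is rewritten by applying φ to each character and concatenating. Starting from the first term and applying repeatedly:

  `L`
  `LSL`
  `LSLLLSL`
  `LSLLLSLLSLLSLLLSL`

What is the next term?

Rewriting the 17 symbols of LSLLLSLLSLLSLLLSL one by one yields LSL L LSL LSL LSL L LSL LSL L LSL LSL L LSL LSL LSL L LSL; concatenated:

LSLLLSLLSLLSLLLSLLSLLLSLLSLLLSLLSLLSLLLSL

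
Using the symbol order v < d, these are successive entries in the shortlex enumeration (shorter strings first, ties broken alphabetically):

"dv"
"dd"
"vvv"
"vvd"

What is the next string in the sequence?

vdv

Treat vvd as a base-2 numeral over the given alphabet and add one, carrying through any trailing d's.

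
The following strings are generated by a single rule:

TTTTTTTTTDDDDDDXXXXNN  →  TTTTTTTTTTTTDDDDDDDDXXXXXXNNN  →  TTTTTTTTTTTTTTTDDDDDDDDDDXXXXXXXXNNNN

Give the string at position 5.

TTTTTTTTTTTTTTTTTTTTTDDDDDDDDDDDDDDXXXXXXXXXXXXNNNNNN

Reading off run lengths: T runs 9, 12, 15; D runs 6, 8, 10; X runs 4, 6, 8; N runs 2, 3, 4 — each is linear in n, where the shown terms are n = 2, 3, 4.
Setting n = 6 gives 21, 14, 12, 6 characters in each block.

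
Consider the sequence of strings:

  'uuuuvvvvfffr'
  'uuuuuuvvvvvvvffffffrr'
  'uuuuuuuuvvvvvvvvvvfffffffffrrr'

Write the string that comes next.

Each string has the form u^{2n+2} v^{3n+1} f^{3n} r^{n} (n = 1, 2, …).
Setting n = 4 gives 10, 13, 12, 4 characters in each block.

uuuuuuuuuuvvvvvvvvvvvvvffffffffffffrrrr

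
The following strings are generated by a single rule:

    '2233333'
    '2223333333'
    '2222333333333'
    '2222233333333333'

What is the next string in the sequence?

Reading off run lengths: 2 runs 2, 3, 4, 5; 3 runs 5, 7, 9, 11 — each is linear in n, where the shown terms are n = 2, 3, 4, 5.
At n = 6 the blocks have lengths 6, 13.

2222223333333333333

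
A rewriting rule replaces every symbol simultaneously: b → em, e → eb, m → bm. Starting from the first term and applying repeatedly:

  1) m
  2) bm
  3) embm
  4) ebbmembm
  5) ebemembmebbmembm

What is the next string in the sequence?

ebemebbmebbmembmebemembmebbmembm

Replace each of the 16 characters of ebemembmebbmembm in place — eb em eb bm eb bm em bm eb em em bm eb bm em bm — and concatenate.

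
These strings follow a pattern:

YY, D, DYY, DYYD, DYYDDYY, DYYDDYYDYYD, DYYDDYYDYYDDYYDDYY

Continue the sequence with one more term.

DYYDDYYDYYDDYYDDYYDYYDDYYDYYD

Each term (from the third on) is the previous term followed by the one before it: term 3 = D·YY = DYY.
The next term joins DYYDDYYDYYDDYYDDYY and DYYDDYYDYYD.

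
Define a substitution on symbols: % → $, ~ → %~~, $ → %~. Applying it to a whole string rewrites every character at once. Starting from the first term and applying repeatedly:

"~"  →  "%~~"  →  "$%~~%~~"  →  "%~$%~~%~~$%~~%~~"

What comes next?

Applying the rule to each of the 16 symbols of %~$%~~%~~$%~~%~~ gives the pieces $ %~~ %~ $ %~~ %~~ $ %~~ %~~ %~ $ %~~ %~~ $ %~~ %~~, which concatenate to the answer.

$%~~%~$%~~%~~$%~~%~~%~$%~~%~~$%~~%~~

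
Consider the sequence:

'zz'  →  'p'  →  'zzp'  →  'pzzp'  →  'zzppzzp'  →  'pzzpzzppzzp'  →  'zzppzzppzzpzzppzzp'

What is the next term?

pzzpzzppzzpzzppzzppzzpzzppzzp

Each term (from the third on) is the two preceding terms concatenated in order: term 3 = zz·p = zzp.
Continuing: pzzpzzppzzp · zzppzzppzzpzzppzzp gives term 8.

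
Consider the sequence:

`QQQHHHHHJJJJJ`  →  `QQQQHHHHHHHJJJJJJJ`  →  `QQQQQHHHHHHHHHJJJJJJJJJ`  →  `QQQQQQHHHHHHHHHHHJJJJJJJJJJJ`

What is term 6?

QQQQQQQQHHHHHHHHHHHHHHHJJJJJJJJJJJJJJJ

Each string has the form Q^{n+1} H^{2n+1} J^{2n+1}, where the shown terms are n = 2, 3, 4, 5.
Setting n = 7 gives 8, 15, 15 characters in each block.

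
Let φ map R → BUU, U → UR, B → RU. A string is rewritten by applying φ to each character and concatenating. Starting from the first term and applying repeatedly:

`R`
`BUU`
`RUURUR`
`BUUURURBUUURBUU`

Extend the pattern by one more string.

Applying the rule to each of the 15 symbols of BUUURURBUUURBUU gives the pieces RU UR UR UR BUU UR BUU RU UR UR UR BUU RU UR UR, which concatenate to the answer.

RUURURURBUUURBUURUURURURBUURUURUR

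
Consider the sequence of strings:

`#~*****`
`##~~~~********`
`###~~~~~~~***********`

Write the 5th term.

#####~~~~~~~~~~~~~*****************

Term n consists of n #'s, followed by 3n-2 ~'s, followed by 3n+2 *'s (n = 1, 2, …).
For term 5, n = 5, so the run lengths are 5, 13, 17.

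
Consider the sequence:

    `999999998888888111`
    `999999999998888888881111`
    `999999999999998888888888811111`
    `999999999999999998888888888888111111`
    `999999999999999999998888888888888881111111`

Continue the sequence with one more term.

Term n consists of 3n-1 9's, followed by 2n+1 8's, followed by n 1's, where the shown terms are n = 3, 4, 5, 6, 7.
For the next term, n = 8, so the run lengths are 23, 17, 8.

999999999999999999999998888888888888888811111111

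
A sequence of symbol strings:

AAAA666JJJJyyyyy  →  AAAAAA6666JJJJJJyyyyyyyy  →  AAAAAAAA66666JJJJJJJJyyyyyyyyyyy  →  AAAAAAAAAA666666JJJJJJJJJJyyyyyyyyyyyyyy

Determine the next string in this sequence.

Reading off run lengths: A runs 4, 6, 8, 10; 6 runs 3, 4, 5, 6; J runs 4, 6, 8, 10; y runs 5, 8, 11, 14 — each is linear in n (n = 1, 2, …).
At n = 5 the blocks have lengths 12, 7, 12, 17.

AAAAAAAAAAAA6666666JJJJJJJJJJJJyyyyyyyyyyyyyyyyy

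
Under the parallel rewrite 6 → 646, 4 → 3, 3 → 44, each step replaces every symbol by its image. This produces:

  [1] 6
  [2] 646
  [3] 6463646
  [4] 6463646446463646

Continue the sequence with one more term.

Rewriting the 16 symbols of 6463646446463646 one by one yields 646 3 646 44 646 3 646 3 3 646 3 646 44 646 3 646; concatenated:

6463646446463646336463646446463646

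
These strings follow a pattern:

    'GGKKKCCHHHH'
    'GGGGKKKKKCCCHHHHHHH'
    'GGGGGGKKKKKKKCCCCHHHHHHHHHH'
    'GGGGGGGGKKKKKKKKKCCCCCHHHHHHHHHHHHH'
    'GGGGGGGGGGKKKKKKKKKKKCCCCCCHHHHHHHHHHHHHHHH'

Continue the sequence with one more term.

GGGGGGGGGGGGKKKKKKKKKKKKKCCCCCCCHHHHHHHHHHHHHHHHHHH

The n-th term is 2n G's then 2n+1 K's then n+1 C's then 3n+1 H's (n = 1, 2, …).
Setting n = 6 gives 12, 13, 7, 19 characters in each block.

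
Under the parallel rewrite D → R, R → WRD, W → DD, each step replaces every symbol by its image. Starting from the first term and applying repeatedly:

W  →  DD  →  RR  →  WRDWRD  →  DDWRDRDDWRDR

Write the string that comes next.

Expanding DDWRDRDDWRDR: D→R, D→R, W→DD, R→WRD, D→R, R→WRD, D→R, D→R, W→DD, R→WRD, D→R, R→WRD. Concatenated: R R DD WRD R WRD R R DD WRD R WRD.

RRDDWRDRWRDRRDDWRDRWRD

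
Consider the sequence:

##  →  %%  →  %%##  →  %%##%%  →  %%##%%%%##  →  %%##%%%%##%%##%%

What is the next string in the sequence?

%%##%%%%##%%##%%%%##%%%%##

This is a Fibonacci-style word recurrence s(k) = s(k−1)·s(k−2): e.g. %%·## = %%##.
Continuing: %%##%%%%##%%##%% · %%##%%%%## gives term 7.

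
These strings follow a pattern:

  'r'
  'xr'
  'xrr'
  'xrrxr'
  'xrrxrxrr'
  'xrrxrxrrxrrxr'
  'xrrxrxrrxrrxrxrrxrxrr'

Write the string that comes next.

From term 3 onward, concatenate the last term with the second-to-last: xr·r = xrr, xrr·xr = xrrxr, …
The next term joins xrrxrxrrxrrxrxrrxrxrr and xrrxrxrrxrrxr.

xrrxrxrrxrrxrxrrxrxrrxrrxrxrrxrrxr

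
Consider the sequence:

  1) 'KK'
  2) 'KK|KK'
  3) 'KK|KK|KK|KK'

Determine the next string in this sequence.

KK|KK|KK|KK|KK|KK|KK|KK

Each string is two copies of the previous one joined by '|'.
So the next term is two copies of KK|KK|KK|KK with '|' between the halves.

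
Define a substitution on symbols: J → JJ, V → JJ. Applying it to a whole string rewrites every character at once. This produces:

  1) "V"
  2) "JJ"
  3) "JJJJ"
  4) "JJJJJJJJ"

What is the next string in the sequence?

Apply φ to JJJJJJJJ symbol by symbol: J→JJ, J→JJ, J→JJ, J→JJ, J→JJ, J→JJ, J→JJ, J→JJ; joined: JJ JJ JJ JJ JJ JJ JJ JJ.

JJJJJJJJJJJJJJJJ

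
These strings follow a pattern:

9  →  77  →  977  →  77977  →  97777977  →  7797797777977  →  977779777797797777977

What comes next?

This is a Fibonacci-style word recurrence s(k) = s(k−2)·s(k−1): e.g. 9·77 = 977.
The next term joins 7797797777977 and 977779777797797777977.

7797797777977977779777797797777977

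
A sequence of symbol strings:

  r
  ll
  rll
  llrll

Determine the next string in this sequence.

rllllrll

This is a Fibonacci-style word recurrence s(k) = s(k−2)·s(k−1): e.g. r·ll = rll.
The next term joins rll and llrll.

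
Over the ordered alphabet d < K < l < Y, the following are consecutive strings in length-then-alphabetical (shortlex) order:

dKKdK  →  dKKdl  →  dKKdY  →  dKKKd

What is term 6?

Advancing 2 positions from dKKKd through dKKKd → dKKKK reaches term 6.

dKKKl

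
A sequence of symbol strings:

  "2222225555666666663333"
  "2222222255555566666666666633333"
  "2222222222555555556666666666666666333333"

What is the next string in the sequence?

Term n consists of 2n+2 2's, followed by 2n 5's, followed by 4n 6's, followed by n+2 3's, where the shown terms are n = 2, 3, 4.
At n = 5 the blocks have lengths 12, 10, 20, 7.

2222222222225555555555666666666666666666663333333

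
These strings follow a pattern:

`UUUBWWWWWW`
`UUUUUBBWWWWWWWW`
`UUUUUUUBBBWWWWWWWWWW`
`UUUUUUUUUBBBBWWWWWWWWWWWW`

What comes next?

UUUUUUUUUUUBBBBBWWWWWWWWWWWWWW

Each string has the form U^{2n-1} B^{n-1} W^{2n+2}, where the shown terms are n = 2, 3, 4, 5.
Setting n = 6 gives 11, 5, 14 characters in each block.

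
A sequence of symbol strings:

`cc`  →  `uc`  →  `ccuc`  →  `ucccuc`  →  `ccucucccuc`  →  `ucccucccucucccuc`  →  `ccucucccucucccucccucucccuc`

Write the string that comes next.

ucccucccucucccucccucucccucucccucccucucccuc

This is a Fibonacci-style word recurrence s(k) = s(k−2)·s(k−1): e.g. cc·uc = ccuc.
So term 8 is ucccucccucucccuc·ccucucccucucccucccucucccuc.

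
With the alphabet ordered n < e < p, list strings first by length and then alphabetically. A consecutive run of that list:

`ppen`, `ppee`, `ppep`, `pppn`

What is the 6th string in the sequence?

Advancing 2 positions from pppn through pppn → pppe reaches term 6.

pppp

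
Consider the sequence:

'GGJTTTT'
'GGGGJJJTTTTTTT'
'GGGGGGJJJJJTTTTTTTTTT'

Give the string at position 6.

GGGGGGGGGGGGJJJJJJJJJJJTTTTTTTTTTTTTTTTTTT

Reading off run lengths: G runs 2, 4, 6; J runs 1, 3, 5; T runs 4, 7, 10 — each is linear in n (n = 1, 2, …).
At n = 6 the blocks have lengths 12, 11, 19.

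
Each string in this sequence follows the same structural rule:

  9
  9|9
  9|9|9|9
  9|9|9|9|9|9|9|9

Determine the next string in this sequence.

9|9|9|9|9|9|9|9|9|9|9|9|9|9|9|9

s(k+1) = s(k)·|·s(k) — each term doubles the last with '|' between the halves.
So the next term is two copies of 9|9|9|9|9|9|9|9 with '|' between the halves.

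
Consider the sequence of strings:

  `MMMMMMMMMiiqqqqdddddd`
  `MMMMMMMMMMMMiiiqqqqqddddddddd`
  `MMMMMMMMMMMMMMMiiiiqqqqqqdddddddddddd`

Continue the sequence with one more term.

Term n consists of 3n+3 M's, followed by n i's, followed by n+2 q's, followed by 3n d's, where the shown terms are n = 2, 3, 4.
At n = 5 the blocks have lengths 18, 5, 7, 15.

MMMMMMMMMMMMMMMMMMiiiiiqqqqqqqddddddddddddddd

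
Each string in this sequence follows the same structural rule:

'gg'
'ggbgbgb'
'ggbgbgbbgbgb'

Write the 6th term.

Each term is the previous one with bgbgb appended.
From ggbgbgbbgbgb, 3 further steps: ggbgbgbbgbgb → ggbgbgbbgbgbbgbgb → ggbgbgbbgbgbbgbgbbgbgb → (answer).

ggbgbgbbgbgbbgbgbbgbgbbgbgb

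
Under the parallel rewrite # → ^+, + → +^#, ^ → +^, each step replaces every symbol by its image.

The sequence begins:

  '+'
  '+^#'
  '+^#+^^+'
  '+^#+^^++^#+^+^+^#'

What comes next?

Rewriting the 17 symbols of +^#+^^++^#+^+^+^# one by one yields +^# +^ ^+ +^# +^ +^ +^# +^# +^ ^+ +^# +^ +^# +^ +^# +^ ^+; concatenated:

+^#+^^++^#+^+^+^#+^#+^^++^#+^+^#+^+^#+^^+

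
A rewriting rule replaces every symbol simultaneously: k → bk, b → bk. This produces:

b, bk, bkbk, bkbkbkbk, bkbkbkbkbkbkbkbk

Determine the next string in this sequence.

bkbkbkbkbkbkbkbkbkbkbkbkbkbkbkbk

Replace each of the 16 characters of bkbkbkbkbkbkbkbk in place — bk bk bk bk bk bk bk bk bk bk bk bk bk bk bk bk — and concatenate.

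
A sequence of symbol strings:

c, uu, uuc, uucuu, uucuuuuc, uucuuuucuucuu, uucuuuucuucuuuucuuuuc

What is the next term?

uucuuuucuucuuuucuuuucuucuuuucuucuu

Each term (from the third on) is the previous term followed by the one before it: term 3 = uu·c = uuc.
The next term joins uucuuuucuucuuuucuuuuc and uucuuuucuucuu.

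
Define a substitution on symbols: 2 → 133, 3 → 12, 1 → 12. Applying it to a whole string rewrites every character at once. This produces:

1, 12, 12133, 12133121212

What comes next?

12133121212121331213312133

Rewriting each symbol of 12133121212: 1→12, 2→133, 1→12, 3→12, 3→12, 1→12, 2→133, 1→12, 2→133, 1→12, 2→133, which concatenates to 12 133 12 12 12 12 133 12 133 12 133.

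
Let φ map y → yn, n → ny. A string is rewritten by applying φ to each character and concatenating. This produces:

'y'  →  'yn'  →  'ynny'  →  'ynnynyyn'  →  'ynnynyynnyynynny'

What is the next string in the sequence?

Rewriting the 16 symbols of ynnynyynnyynynny one by one yields yn ny ny yn ny yn yn ny ny yn yn ny yn ny ny yn; concatenated:

ynnynyynnyynynnynyynynnyynnynyyn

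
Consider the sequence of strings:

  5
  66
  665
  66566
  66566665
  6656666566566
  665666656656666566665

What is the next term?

6656666566566665666656656666566566

From term 3 onward, concatenate the last term with the second-to-last: 66·5 = 665, 665·66 = 66566, …
So term 8 is 665666656656666566665·6656666566566.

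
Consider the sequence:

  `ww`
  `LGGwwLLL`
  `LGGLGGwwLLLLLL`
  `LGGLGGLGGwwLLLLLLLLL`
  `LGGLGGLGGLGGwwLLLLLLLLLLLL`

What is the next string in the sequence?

Every step adds LGG to the front and LLL to the end of the previous string.
One more step from LGGLGGLGGLGGwwLLLLLLLLLLLL gives the answer.

LGGLGGLGGLGGLGGwwLLLLLLLLLLLLLLL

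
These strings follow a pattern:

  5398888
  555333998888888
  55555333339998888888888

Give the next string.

Term n consists of 2n-1 5's, followed by 2n-1 3's, followed by n 9's, followed by 3n+1 8's (n = 1, 2, …).
Setting n = 4 gives 7, 7, 4, 13 characters in each block.

5555555333333399998888888888888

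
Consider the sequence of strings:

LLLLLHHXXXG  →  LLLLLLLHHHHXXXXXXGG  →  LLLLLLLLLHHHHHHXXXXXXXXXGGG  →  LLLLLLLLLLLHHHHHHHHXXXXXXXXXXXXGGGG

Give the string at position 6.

Each string has the form L^{2n+3} H^{2n} X^{3n} G^{n} (n = 1, 2, …).
For term 6, n = 6, so the run lengths are 15, 12, 18, 6.

LLLLLLLLLLLLLLLHHHHHHHHHHHHXXXXXXXXXXXXXXXXXXGGGGGG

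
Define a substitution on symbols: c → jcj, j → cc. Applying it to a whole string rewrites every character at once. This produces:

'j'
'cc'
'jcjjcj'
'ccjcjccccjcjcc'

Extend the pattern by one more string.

Rewriting the 14 symbols of ccjcjccccjcjcc one by one yields jcj jcj cc jcj cc jcj jcj jcj jcj cc jcj cc jcj jcj; concatenated:

jcjjcjccjcjccjcjjcjjcjjcjccjcjccjcjjcj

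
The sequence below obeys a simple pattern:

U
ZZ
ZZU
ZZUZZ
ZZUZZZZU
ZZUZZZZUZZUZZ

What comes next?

From term 3 onward, concatenate the last term with the second-to-last: ZZ·U = ZZU, ZZU·ZZ = ZZUZZ, …
So term 7 is ZZUZZZZUZZUZZ·ZZUZZZZU.

ZZUZZZZUZZUZZZZUZZZZU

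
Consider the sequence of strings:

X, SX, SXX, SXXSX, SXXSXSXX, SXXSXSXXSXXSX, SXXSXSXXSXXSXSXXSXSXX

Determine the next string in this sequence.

This is a Fibonacci-style word recurrence s(k) = s(k−1)·s(k−2): e.g. SX·X = SXX.
So term 8 is SXXSXSXXSXXSXSXXSXSXX·SXXSXSXXSXXSX.

SXXSXSXXSXXSXSXXSXSXXSXXSXSXXSXXSX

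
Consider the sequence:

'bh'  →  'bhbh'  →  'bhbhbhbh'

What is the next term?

bhbhbhbhbhbhbhbh

s(k+1) = s(k)·s(k) — each term doubles the last.
One more doubling of bhbhbhbh gives the answer.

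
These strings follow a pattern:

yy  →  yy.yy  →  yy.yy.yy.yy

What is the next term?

yy.yy.yy.yy.yy.yy.yy.yy

s(k+1) = s(k)·.·s(k) — each term doubles the last with '.' between the halves.
One more doubling of yy.yy.yy.yy gives the answer.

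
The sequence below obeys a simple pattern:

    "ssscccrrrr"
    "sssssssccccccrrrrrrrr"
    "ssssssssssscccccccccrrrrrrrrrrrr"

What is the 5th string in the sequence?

Reading off run lengths: s runs 3, 7, 11; c runs 3, 6, 9; r runs 4, 8, 12 — each is linear in n (n = 1, 2, …).
For term 5, n = 5, so the run lengths are 19, 15, 20.

ssssssssssssssssssscccccccccccccccrrrrrrrrrrrrrrrrrrrr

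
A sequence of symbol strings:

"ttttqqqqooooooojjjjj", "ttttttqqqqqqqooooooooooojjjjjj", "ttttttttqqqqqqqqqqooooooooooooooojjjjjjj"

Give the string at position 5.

ttttttttttttqqqqqqqqqqqqqqqqooooooooooooooooooooooojjjjjjjjj

Reading off run lengths: t runs 4, 6, 8; q runs 4, 7, 10; o runs 7, 11, 15; j runs 5, 6, 7 — each is linear in n, where the shown terms are n = 2, 3, 4.
At n = 6 the blocks have lengths 12, 16, 23, 9.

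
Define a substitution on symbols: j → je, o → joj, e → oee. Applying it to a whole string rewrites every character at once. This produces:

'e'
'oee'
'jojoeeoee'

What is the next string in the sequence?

Rewriting each symbol of jojoeeoee: j→je, o→joj, j→je, o→joj, e→oee, e→oee, o→joj, e→oee, e→oee, which concatenates to je joj je joj oee oee joj oee oee.

jejojjejojoeeoeejojoeeoee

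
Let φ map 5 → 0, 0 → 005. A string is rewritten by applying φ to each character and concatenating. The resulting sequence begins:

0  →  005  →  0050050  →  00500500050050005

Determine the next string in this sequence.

Replace each of the 17 characters of 00500500050050005 in place — 005 005 0 005 005 0 005 005 005 0 005 005 0 005 005 005 0 — and concatenate.

00500500050050005005005000500500050050050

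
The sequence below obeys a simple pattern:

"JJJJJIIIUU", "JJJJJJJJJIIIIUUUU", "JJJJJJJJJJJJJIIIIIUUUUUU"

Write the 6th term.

JJJJJJJJJJJJJJJJJJJJJJJJJIIIIIIIIUUUUUUUUUUUU

Each string has the form J^{4n+1} I^{n+2} U^{2n} (n = 1, 2, …).
Setting n = 6 gives 25, 8, 12 characters in each block.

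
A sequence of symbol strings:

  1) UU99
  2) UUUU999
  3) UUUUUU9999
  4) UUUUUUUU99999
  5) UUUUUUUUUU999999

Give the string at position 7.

Each string has the form U^{2n} 9^{n+1} (n = 1, 2, …).
Setting n = 7 gives 14, 8 characters in each block.

UUUUUUUUUUUUUU99999999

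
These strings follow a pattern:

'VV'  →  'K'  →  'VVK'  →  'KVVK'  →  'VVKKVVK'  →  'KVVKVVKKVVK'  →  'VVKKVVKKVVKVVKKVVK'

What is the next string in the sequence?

This is a Fibonacci-style word recurrence s(k) = s(k−2)·s(k−1): e.g. VV·K = VVK.
The next term joins KVVKVVKKVVK and VVKKVVKKVVKVVKKVVK.

KVVKVVKKVVKVVKKVVKKVVKVVKKVVK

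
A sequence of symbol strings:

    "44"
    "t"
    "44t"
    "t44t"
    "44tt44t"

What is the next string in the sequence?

t44t44tt44t

This is a Fibonacci-style word recurrence s(k) = s(k−2)·s(k−1): e.g. 44·t = 44t.
The next term joins t44t and 44tt44t.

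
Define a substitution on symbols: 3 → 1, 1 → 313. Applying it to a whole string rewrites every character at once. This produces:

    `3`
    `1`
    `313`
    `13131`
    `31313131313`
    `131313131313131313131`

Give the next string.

Rewriting the 21 symbols of 131313131313131313131 one by one yields 313 1 313 1 313 1 313 1 313 1 313 1 313 1 313 1 313 1 313 1 313; concatenated:

3131313131313131313131313131313131313131313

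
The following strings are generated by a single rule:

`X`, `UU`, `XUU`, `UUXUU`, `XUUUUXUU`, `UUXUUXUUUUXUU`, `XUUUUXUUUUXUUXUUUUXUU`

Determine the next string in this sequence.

This is a Fibonacci-style word recurrence s(k) = s(k−2)·s(k−1): e.g. X·UU = XUU.
So term 8 is UUXUUXUUUUXUU·XUUUUXUUUUXUUXUUUUXUU.

UUXUUXUUUUXUUXUUUUXUUUUXUUXUUUUXUU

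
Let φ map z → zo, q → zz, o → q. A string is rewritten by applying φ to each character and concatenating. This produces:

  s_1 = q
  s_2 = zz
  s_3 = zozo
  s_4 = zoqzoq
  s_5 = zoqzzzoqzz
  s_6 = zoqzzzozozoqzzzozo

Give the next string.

zoqzzzozozoqzoqzoqzzzozozoqzoq

Replace each of the 18 characters of zoqzzzozozoqzzzozo in place — zo q zz zo zo zo q zo q zo q zz zo zo zo q zo q — and concatenate.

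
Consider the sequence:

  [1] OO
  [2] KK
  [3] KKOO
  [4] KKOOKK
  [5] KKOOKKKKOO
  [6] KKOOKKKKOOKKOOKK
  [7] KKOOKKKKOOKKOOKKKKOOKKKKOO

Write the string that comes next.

KKOOKKKKOOKKOOKKKKOOKKKKOOKKOOKKKKOOKKOOKK

This is a Fibonacci-style word recurrence s(k) = s(k−1)·s(k−2): e.g. KK·OO = KKOO.
The next term joins KKOOKKKKOOKKOOKKKKOOKKKKOO and KKOOKKKKOOKKOOKK.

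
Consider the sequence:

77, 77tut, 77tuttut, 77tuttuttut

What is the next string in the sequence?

Every step adds tut to the end: s(k+1) = s(k)·tut.
Applying this once more to 77tuttuttut:

77tuttuttuttut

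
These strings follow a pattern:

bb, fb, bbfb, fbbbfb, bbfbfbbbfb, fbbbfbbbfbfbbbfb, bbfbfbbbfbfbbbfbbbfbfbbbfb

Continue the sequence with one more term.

This is a Fibonacci-style word recurrence s(k) = s(k−2)·s(k−1): e.g. bb·fb = bbfb.
The next term joins fbbbfbbbfbfbbbfb and bbfbfbbbfbfbbbfbbbfbfbbbfb.

fbbbfbbbfbfbbbfbbbfbfbbbfbfbbbfbbbfbfbbbfb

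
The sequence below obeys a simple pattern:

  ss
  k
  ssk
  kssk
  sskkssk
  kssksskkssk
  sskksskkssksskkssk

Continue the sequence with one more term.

This is a Fibonacci-style word recurrence s(k) = s(k−2)·s(k−1): e.g. ss·k = ssk.
The next term joins kssksskkssk and sskksskkssksskkssk.

kssksskkssksskksskkssksskkssk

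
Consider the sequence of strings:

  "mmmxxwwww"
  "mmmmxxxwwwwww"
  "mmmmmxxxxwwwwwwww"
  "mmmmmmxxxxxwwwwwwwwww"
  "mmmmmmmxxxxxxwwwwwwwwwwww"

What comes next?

The n-th term is n+2 m's then n+1 x's then 2n+2 w's (n = 1, 2, …).
At n = 6 the blocks have lengths 8, 7, 14.

mmmmmmmmxxxxxxxwwwwwwwwwwwwww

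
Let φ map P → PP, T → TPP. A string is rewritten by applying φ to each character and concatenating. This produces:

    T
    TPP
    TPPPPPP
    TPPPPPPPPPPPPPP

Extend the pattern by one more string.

TPPPPPPPPPPPPPPPPPPPPPPPPPPPPPP

φ(TPPPPPPPPPPPPPP) expands symbol-by-symbol to TPP PP PP PP PP PP PP PP PP PP PP PP PP PP PP; joining the 15 pieces gives the next term.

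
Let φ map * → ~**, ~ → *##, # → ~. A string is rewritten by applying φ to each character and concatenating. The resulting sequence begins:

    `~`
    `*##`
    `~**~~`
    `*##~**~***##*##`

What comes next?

~**~~*##~**~***##~**~**~**~~~**~~

Replace each of the 15 characters of *##~**~***##*## in place — ~** ~ ~ *## ~** ~** *## ~** ~** ~** ~ ~ ~** ~ ~ — and concatenate.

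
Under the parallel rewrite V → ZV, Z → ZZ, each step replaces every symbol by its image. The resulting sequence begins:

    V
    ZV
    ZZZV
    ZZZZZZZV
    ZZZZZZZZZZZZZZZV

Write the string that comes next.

Rewriting the 16 symbols of ZZZZZZZZZZZZZZZV one by one yields ZZ ZZ ZZ ZZ ZZ ZZ ZZ ZZ ZZ ZZ ZZ ZZ ZZ ZZ ZZ ZV; concatenated:

ZZZZZZZZZZZZZZZZZZZZZZZZZZZZZZZV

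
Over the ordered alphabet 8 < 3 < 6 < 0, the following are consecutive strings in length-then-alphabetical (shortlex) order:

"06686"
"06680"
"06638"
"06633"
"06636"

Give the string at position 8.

Advancing 3 positions from 06636 through 06636 → 06630 → 06668 reaches term 8.

06663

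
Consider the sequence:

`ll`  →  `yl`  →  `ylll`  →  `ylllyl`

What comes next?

ylllylylll

Each term (from the third on) is the previous term followed by the one before it: term 3 = yl·ll = ylll.
So term 5 is ylllyl·ylll.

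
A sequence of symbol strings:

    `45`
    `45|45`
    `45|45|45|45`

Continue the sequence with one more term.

45|45|45|45|45|45|45|45

Each string is two copies of the previous one joined by '|'.
One more doubling of 45|45|45|45 gives the answer.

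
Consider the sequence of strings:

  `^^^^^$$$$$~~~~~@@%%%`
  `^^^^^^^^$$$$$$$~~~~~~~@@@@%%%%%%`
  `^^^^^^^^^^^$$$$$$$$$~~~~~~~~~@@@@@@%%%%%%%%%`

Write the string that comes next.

^^^^^^^^^^^^^^$$$$$$$$$$$~~~~~~~~~~~@@@@@@@@%%%%%%%%%%%%

Term n consists of 3n+2 ^'s, followed by 2n+3 $'s, followed by 2n+3 ~'s, followed by 2n @'s, followed by 3n %'s (n = 1, 2, …).
At n = 4 the blocks have lengths 14, 11, 11, 8, 12.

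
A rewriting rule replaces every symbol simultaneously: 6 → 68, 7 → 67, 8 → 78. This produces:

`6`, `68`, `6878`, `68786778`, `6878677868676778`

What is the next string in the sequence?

Applying the rule to each of the 16 symbols of 6878677868676778 gives the pieces 68 78 67 78 68 67 67 78 68 78 68 67 68 67 67 78, which concatenate to the answer.

68786778686767786878686768676778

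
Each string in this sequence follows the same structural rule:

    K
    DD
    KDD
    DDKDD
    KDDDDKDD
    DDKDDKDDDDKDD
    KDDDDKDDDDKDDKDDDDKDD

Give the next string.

DDKDDKDDDDKDDKDDDDKDDDDKDDKDDDDKDD

From term 3 onward, concatenate the second-to-last term with the last: K·DD = KDD, DD·KDD = DDKDD, …
The next term joins DDKDDKDDDDKDD and KDDDDKDDDDKDDKDDDDKDD.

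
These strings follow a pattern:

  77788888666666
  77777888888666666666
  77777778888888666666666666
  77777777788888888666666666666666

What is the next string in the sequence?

Each string has the form 7^{2n-1} 8^{n+3} 6^{3n}, where the shown terms are n = 2, 3, 4, 5.
For the next term, n = 6, so the run lengths are 11, 9, 18.

77777777777888888888666666666666666666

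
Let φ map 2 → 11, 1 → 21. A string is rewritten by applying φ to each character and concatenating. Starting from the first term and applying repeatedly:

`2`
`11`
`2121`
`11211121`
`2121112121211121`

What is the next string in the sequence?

Replace each of the 16 characters of 2121112121211121 in place — 11 21 11 21 21 21 11 21 11 21 11 21 21 21 11 21 — and concatenate.

11211121212111211121112121211121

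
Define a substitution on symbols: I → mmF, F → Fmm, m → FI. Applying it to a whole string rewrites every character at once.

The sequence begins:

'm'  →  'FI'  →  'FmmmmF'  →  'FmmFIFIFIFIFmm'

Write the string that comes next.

Rewriting the 14 symbols of FmmFIFIFIFIFmm one by one yields Fmm FI FI Fmm mmF Fmm mmF Fmm mmF Fmm mmF Fmm FI FI; concatenated:

FmmFIFIFmmmmFFmmmmFFmmmmFFmmmmFFmmFIFI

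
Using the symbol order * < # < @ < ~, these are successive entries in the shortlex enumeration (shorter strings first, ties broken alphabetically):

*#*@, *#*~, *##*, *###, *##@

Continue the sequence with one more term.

*##~

Treat *##@ as a base-4 numeral over the given alphabet and add one, carrying through any trailing ~'s.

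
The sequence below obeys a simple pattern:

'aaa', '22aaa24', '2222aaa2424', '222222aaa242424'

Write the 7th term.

Every step adds 22 to the front and 24 to the end of the previous string.
From 222222aaa242424, 3 further steps: 222222aaa242424 → 22222222aaa24242424 → 2222222222aaa2424242424 → (answer).

222222222222aaa242424242424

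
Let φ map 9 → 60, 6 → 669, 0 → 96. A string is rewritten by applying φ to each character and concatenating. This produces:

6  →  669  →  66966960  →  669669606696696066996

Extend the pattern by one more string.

Applying the rule to each of the 21 symbols of 669669606696696066996 gives the pieces 669 669 60 669 669 60 669 96 669 669 60 669 669 60 669 96 669 669 60 60 669, which concatenate to the answer.

6696696066966960669966696696066966960669966696696060669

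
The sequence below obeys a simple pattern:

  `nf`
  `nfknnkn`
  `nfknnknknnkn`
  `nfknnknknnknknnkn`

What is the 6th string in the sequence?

Each term is the previous one with knnkn appended.
From nfknnknknnknknnkn, 2 further steps: nfknnknknnknknnkn → nfknnknknnknknnknknnkn → (answer).

nfknnknknnknknnknknnknknnkn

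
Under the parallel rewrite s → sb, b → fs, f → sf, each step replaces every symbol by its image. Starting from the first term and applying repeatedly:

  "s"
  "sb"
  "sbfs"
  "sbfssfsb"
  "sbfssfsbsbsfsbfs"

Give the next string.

Rewriting the 16 symbols of sbfssfsbsbsfsbfs one by one yields sb fs sf sb sb sf sb fs sb fs sb sf sb fs sf sb; concatenated:

sbfssfsbsbsfsbfssbfssbsfsbfssfsb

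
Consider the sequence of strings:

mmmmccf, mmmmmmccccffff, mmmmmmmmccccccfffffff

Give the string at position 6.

mmmmmmmmmmmmmmccccccccccccffffffffffffffff

Reading off run lengths: m runs 4, 6, 8; c runs 2, 4, 6; f runs 1, 4, 7 — each is linear in n (n = 1, 2, …).
At n = 6 the blocks have lengths 14, 12, 16.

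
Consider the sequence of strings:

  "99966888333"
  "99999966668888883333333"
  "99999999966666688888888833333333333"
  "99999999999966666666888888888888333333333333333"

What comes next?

99999999999999966666666668888888888888883333333333333333333

Each string has the form 9^{3n} 6^{2n} 8^{3n} 3^{4n-1} (n = 1, 2, …).
At n = 5 the blocks have lengths 15, 10, 15, 19.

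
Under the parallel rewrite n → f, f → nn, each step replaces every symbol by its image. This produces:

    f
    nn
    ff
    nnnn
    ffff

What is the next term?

Expanding ffff: f→nn, f→nn, f→nn, f→nn. Concatenated: nn nn nn nn.

nnnnnnnn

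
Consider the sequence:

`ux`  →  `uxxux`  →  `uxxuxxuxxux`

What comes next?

s(k+1) = s(k)·x·s(k) — each term doubles the last with 'x' between the halves.
One more doubling of uxxuxxuxxux gives the answer.

uxxuxxuxxuxxuxxuxxuxxux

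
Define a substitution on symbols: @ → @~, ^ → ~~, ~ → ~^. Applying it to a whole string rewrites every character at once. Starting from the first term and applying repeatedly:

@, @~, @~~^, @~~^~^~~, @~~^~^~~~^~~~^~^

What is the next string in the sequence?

φ(@~~^~^~~~^~~~^~^) expands symbol-by-symbol to @~ ~^ ~^ ~~ ~^ ~~ ~^ ~^ ~^ ~~ ~^ ~^ ~^ ~~ ~^ ~~; joining the 16 pieces gives the next term.

@~~^~^~~~^~~~^~^~^~~~^~^~^~~~^~~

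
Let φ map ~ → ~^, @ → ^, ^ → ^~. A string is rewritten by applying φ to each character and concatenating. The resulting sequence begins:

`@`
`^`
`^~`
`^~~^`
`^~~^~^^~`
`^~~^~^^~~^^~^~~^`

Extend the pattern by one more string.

^~~^~^^~~^^~^~~^~^^~^~~^^~~^~^^~

φ(^~~^~^^~~^^~^~~^) expands symbol-by-symbol to ^~ ~^ ~^ ^~ ~^ ^~ ^~ ~^ ~^ ^~ ^~ ~^ ^~ ~^ ~^ ^~; joining the 16 pieces gives the next term.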